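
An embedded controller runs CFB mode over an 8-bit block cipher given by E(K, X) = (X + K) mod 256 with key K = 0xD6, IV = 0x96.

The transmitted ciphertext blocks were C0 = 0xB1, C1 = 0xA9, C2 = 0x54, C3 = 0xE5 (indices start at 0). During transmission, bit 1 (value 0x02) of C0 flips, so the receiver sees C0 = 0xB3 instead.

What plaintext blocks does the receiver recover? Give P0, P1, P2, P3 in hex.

P0 = 0xDF, P1 = 0x20, P2 = 0x2B, P3 = 0xCF

CFB decryption: P_i = C_i ⊕ E(K, C_{i−1}), with C_{−1} = IV.
Only C0 changed, to 0xB3. In CFB, a change in C_i flips the same bit in P_i and garbles P_{i+1}. Decrypting the received ciphertext:
P0: E(K, 0x96) = 0x6C; 0xB3 ⊕ 0x6C = 0xDF.
P1: E(K, 0xB3) = 0x89; 0xA9 ⊕ 0x89 = 0x20.
P2: E(K, 0xA9) = 0x7F; 0x54 ⊕ 0x7F = 0x2B.
P3: E(K, 0x54) = 0x2A; 0xE5 ⊕ 0x2A = 0xCF.
Blocks that differ from the original plaintext: P0, P1.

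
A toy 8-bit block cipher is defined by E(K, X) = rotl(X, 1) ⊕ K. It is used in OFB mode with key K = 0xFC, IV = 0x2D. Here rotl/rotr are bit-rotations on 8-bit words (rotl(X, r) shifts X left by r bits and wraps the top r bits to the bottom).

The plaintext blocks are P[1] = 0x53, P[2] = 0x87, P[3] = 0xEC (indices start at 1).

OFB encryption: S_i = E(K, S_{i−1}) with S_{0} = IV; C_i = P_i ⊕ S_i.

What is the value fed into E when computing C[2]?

C[1]: S = E(K, 0x2D) = 0xA6; 0x53 ⊕ 0xA6 = 0xF5.
C[2]: S = E(K, 0xA6) = 0xB1; 0x87 ⊕ 0xB1 = 0x36.
So the input to E for block [2] is 0xA6.

0xA6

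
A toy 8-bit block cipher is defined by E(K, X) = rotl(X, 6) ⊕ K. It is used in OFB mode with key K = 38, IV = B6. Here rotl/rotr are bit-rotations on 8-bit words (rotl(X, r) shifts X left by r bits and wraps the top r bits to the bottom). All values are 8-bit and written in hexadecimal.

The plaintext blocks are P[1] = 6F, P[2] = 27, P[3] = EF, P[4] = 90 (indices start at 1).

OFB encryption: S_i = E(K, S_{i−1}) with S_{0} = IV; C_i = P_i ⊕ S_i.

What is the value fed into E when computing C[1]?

B6

C[1]: S = E(K, B6) = 95; 6F ⊕ 95 = FA.
So the input to E for block [1] is B6.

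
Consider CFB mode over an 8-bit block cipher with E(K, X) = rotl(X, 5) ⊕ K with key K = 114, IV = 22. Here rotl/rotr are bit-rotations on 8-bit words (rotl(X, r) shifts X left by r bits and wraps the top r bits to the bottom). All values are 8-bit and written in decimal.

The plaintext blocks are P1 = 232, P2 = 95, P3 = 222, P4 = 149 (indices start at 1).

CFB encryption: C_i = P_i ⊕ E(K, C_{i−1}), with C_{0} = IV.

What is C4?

C4 = 234

C1: E(K, 22) = 176; 232 ⊕ 176 = 88.
C2: E(K, 88) = 121; 95 ⊕ 121 = 38.
C3: E(K, 38) = 182; 222 ⊕ 182 = 104.
C4: E(K, 104) = 127; 149 ⊕ 127 = 234.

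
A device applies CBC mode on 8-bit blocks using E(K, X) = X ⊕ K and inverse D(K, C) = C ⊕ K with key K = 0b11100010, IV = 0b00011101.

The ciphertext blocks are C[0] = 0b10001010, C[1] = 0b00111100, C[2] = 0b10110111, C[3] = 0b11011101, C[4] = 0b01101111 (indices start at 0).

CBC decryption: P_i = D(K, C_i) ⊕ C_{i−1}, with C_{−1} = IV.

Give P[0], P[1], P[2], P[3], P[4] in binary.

P[0] = 0b01110101, P[1] = 0b01010100, P[2] = 0b01101001, P[3] = 0b10001000, P[4] = 0b01010000

P[0]: D(K, 0b10001010) = 0b01101000; 0b01101000 ⊕ 0b00011101 = 0b01110101.
P[1]: D(K, 0b00111100) = 0b11011110; 0b11011110 ⊕ 0b10001010 = 0b01010100.
P[2]: D(K, 0b10110111) = 0b01010101; 0b01010101 ⊕ 0b00111100 = 0b01101001.
P[3]: D(K, 0b11011101) = 0b00111111; 0b00111111 ⊕ 0b10110111 = 0b10001000.
P[4]: D(K, 0b01101111) = 0b10001101; 0b10001101 ⊕ 0b11011101 = 0b01010000.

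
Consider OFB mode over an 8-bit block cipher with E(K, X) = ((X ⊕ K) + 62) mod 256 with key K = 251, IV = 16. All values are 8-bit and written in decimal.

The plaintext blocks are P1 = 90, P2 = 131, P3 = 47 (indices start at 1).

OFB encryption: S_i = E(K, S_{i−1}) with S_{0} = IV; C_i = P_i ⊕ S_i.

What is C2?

C1: S = E(K, 16) = 41; 90 ⊕ 41 = 115.
C2: S = E(K, 41) = 16; 131 ⊕ 16 = 147.

C2 = 147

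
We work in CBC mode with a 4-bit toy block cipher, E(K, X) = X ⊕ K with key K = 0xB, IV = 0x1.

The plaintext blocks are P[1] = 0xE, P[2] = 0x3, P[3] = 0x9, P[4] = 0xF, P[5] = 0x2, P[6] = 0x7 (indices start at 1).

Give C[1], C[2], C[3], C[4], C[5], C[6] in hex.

CBC encryption: C_i = E(K, P_i ⊕ C_{i−1}), with C_{0} = IV.
C[1]: P[1] ⊕ 0x1 = 0xF; E(K, 0xF) = 0x4.
C[2]: P[2] ⊕ 0x4 = 0x7; E(K, 0x7) = 0xC.
C[3]: P[3] ⊕ 0xC = 0x5; E(K, 0x5) = 0xE.
C[4]: P[4] ⊕ 0xE = 0x1; E(K, 0x1) = 0xA.
C[5]: P[5] ⊕ 0xA = 0x8; E(K, 0x8) = 0x3.
C[6]: P[6] ⊕ 0x3 = 0x4; E(K, 0x4) = 0xF.

C[1] = 0x4, C[2] = 0xC, C[3] = 0xE, C[4] = 0xA, C[5] = 0x3, C[6] = 0xF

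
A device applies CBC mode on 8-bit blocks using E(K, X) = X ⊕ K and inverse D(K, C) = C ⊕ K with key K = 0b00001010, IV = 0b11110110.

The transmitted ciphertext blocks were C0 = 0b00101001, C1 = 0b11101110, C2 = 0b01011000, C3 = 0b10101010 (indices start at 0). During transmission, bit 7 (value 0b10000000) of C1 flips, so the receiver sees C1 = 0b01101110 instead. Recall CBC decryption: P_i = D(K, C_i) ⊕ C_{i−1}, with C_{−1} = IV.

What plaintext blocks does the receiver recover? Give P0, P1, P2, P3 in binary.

P0 = 0b11010101, P1 = 0b01001101, P2 = 0b00111100, P3 = 0b11111000

Only C1 changed, to 0b01101110. In CBC, a change in C_i garbles P_i and flips the same bit in P_{i+1}. Decrypting the received ciphertext:
P0: D(K, 0b00101001) = 0b00100011; 0b00100011 ⊕ 0b11110110 = 0b11010101.
P1: D(K, 0b01101110) = 0b01100100; 0b01100100 ⊕ 0b00101001 = 0b01001101.
P2: D(K, 0b01011000) = 0b01010010; 0b01010010 ⊕ 0b01101110 = 0b00111100.
P3: D(K, 0b10101010) = 0b10100000; 0b10100000 ⊕ 0b01011000 = 0b11111000.
Blocks that differ from the original plaintext: P1, P2.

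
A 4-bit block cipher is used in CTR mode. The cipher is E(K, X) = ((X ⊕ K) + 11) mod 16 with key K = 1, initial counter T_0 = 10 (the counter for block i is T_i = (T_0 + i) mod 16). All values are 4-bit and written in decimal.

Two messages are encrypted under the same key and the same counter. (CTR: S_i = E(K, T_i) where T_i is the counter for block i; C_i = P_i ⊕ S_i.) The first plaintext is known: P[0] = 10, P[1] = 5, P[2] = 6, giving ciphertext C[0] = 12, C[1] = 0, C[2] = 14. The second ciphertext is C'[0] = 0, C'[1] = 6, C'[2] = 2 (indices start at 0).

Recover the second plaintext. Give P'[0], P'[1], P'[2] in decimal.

In CTR with a reused counter, both messages share the same keystream S_i, so C_i ⊕ C'_i = P_i ⊕ P'_i and thus P'_i = P_i ⊕ C_i ⊕ C'_i.
P'[0]: 10 ⊕ 12 ⊕ 0 = 6.
P'[1]: 5 ⊕ 0 ⊕ 6 = 3.
P'[2]: 6 ⊕ 14 ⊕ 2 = 10.

P'[0] = 6, P'[1] = 3, P'[2] = 10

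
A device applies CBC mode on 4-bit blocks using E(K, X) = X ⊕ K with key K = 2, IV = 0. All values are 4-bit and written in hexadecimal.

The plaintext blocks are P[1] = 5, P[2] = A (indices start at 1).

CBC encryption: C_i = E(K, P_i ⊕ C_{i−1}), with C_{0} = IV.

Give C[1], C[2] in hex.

C[1] = 7, C[2] = F

C[1]: P[1] ⊕ 0 = 5; E(K, 5) = 7.
C[2]: P[2] ⊕ 7 = D; E(K, D) = F.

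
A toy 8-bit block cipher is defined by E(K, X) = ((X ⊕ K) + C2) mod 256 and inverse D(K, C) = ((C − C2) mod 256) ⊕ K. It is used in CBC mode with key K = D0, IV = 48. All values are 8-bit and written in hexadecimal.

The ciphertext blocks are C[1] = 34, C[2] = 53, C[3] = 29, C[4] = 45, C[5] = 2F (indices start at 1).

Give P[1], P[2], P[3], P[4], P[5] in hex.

CBC decryption: P_i = D(K, C_i) ⊕ C_{i−1}, with C_{0} = IV.
P[1]: D(K, 34) = A2; A2 ⊕ 48 = EA.
P[2]: D(K, 53) = 41; 41 ⊕ 34 = 75.
P[3]: D(K, 29) = B7; B7 ⊕ 53 = E4.
P[4]: D(K, 45) = 53; 53 ⊕ 29 = 7A.
P[5]: D(K, 2F) = BD; BD ⊕ 45 = F8.

P[1] = EA, P[2] = 75, P[3] = E4, P[4] = 7A, P[5] = F8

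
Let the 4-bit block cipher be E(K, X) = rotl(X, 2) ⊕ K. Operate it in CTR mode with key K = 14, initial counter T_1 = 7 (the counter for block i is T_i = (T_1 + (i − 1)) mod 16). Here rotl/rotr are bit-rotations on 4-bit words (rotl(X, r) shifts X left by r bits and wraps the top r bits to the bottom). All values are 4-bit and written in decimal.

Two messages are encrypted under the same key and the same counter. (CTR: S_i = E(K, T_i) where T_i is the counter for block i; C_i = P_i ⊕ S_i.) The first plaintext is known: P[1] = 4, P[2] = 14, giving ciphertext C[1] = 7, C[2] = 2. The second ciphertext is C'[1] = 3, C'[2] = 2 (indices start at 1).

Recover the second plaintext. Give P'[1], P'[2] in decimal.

In CTR with a reused counter, both messages share the same keystream S_i, so C_i ⊕ C'_i = P_i ⊕ P'_i and thus P'_i = P_i ⊕ C_i ⊕ C'_i.
P'[1]: 4 ⊕ 7 ⊕ 3 = 0.
P'[2]: 14 ⊕ 2 ⊕ 2 = 14.

P'[1] = 0, P'[2] = 14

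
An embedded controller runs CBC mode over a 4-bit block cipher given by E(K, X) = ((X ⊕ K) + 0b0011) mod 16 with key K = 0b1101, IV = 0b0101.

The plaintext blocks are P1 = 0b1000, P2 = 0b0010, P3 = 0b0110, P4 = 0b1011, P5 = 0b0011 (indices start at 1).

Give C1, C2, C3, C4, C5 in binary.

CBC encryption: C_i = E(K, P_i ⊕ C_{i−1}), with C_{0} = IV.
C1: P1 ⊕ 0b0101 = 0b1101; E(K, 0b1101) = 0b0011.
C2: P2 ⊕ 0b0011 = 0b0001; E(K, 0b0001) = 0b1111.
C3: P3 ⊕ 0b1111 = 0b1001; E(K, 0b1001) = 0b0111.
C4: P4 ⊕ 0b0111 = 0b1100; E(K, 0b1100) = 0b0100.
C5: P5 ⊕ 0b0100 = 0b0111; E(K, 0b0111) = 0b1101.

C1 = 0b0011, C2 = 0b1111, C3 = 0b0111, C4 = 0b0100, C5 = 0b1101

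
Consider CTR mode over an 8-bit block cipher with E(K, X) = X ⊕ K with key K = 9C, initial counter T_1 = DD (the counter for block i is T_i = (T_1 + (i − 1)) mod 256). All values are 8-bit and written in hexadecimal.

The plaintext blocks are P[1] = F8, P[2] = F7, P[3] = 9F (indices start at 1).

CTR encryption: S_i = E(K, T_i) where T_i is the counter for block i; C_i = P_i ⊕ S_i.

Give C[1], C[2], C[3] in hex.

C[1]: T = DD, S = E(K, T) = 41; F8 ⊕ 41 = B9.
C[2]: T = DE, S = E(K, T) = 42; F7 ⊕ 42 = B5.
C[3]: T = DF, S = E(K, T) = 43; 9F ⊕ 43 = DC.

C[1] = B9, C[2] = B5, C[3] = DC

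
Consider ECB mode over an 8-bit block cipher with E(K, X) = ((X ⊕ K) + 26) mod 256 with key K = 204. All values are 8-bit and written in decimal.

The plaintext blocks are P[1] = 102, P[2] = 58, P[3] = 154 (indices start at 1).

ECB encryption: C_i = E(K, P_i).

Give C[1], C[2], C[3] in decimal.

C[1] = 196, C[2] = 16, C[3] = 112

C[1]: E(K, 102) = 196.
C[2]: E(K, 58) = 16.
C[3]: E(K, 154) = 112.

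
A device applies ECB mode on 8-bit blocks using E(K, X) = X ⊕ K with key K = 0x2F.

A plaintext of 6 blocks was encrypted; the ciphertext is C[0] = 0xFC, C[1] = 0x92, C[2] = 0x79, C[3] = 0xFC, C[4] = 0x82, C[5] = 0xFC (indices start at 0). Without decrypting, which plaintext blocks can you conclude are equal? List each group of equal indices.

P[0] = P[3] = P[5]

ECB encrypts each block independently with the same key, so equal ciphertext blocks imply equal plaintext blocks.
C[0] = C[3] = C[5] = 0xFC, so P[0] = P[3] = P[5].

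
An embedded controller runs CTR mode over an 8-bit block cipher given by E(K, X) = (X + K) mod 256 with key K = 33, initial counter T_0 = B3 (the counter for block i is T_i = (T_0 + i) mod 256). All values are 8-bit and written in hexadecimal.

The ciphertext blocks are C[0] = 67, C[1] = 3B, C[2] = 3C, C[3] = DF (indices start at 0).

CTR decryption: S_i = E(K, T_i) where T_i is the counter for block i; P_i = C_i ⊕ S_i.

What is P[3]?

P[3] = 36

P[3]: T = B6, S = E(K, T) = E9; DF ⊕ E9 = 36.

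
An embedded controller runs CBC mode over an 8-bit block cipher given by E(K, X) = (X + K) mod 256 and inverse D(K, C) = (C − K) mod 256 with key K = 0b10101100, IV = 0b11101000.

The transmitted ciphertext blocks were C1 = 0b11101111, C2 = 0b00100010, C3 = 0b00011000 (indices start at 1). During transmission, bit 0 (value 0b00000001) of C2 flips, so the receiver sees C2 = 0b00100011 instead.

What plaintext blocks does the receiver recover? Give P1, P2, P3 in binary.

P1 = 0b10101011, P2 = 0b10011000, P3 = 0b01001111

CBC decryption: P_i = D(K, C_i) ⊕ C_{i−1}, with C_{0} = IV.
Only C2 changed, to 0b00100011. In CBC, a change in C_i garbles P_i and flips the same bit in P_{i+1}. Decrypting the received ciphertext:
P1: D(K, 0b11101111) = 0b01000011; 0b01000011 ⊕ 0b11101000 = 0b10101011.
P2: D(K, 0b00100011) = 0b01110111; 0b01110111 ⊕ 0b11101111 = 0b10011000.
P3: D(K, 0b00011000) = 0b01101100; 0b01101100 ⊕ 0b00100011 = 0b01001111.
Blocks that differ from the original plaintext: P2, P3.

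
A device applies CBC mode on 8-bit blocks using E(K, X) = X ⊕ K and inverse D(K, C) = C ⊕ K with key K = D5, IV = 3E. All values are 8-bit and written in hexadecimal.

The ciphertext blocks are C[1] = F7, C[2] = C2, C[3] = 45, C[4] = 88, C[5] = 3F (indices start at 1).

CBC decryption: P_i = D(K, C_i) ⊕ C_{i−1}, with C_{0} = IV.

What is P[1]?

P[1] = 1C

P[1]: D(K, F7) = 22; 22 ⊕ 3E = 1C.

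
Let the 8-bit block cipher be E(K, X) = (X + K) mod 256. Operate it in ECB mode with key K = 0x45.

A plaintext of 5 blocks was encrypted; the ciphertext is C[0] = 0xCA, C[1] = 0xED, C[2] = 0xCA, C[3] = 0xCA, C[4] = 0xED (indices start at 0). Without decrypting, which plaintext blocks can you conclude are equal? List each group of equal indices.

P[0] = P[2] = P[3]; P[1] = P[4]

ECB encrypts each block independently with the same key, so equal ciphertext blocks imply equal plaintext blocks.
C[0] = C[2] = C[3] = 0xCA, so P[0] = P[2] = P[3].
C[1] = C[4] = 0xED, so P[1] = P[4].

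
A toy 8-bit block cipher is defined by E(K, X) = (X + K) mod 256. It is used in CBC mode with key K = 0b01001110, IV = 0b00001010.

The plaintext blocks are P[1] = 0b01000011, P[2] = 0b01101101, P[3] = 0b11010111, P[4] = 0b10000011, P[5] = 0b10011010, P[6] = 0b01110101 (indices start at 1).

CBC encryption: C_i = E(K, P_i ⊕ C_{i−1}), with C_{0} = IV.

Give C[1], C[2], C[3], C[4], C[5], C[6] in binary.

C[1]: P[1] ⊕ 0b00001010 = 0b01001001; E(K, 0b01001001) = 0b10010111.
C[2]: P[2] ⊕ 0b10010111 = 0b11111010; E(K, 0b11111010) = 0b01001000.
C[3]: P[3] ⊕ 0b01001000 = 0b10011111; E(K, 0b10011111) = 0b11101101.
C[4]: P[4] ⊕ 0b11101101 = 0b01101110; E(K, 0b01101110) = 0b10111100.
C[5]: P[5] ⊕ 0b10111100 = 0b00100110; E(K, 0b00100110) = 0b01110100.
C[6]: P[6] ⊕ 0b01110100 = 0b00000001; E(K, 0b00000001) = 0b01001111.

C[1] = 0b10010111, C[2] = 0b01001000, C[3] = 0b11101101, C[4] = 0b10111100, C[5] = 0b01110100, C[6] = 0b01001111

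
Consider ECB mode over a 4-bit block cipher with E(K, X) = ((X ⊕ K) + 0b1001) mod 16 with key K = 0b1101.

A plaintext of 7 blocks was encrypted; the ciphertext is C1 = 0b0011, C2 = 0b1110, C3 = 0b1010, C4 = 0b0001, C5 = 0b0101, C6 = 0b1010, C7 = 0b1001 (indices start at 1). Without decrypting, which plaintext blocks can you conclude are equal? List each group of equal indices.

P3 = P6

ECB encrypts each block independently with the same key, so equal ciphertext blocks imply equal plaintext blocks.
C3 = C6 = 0b1010, so P3 = P6.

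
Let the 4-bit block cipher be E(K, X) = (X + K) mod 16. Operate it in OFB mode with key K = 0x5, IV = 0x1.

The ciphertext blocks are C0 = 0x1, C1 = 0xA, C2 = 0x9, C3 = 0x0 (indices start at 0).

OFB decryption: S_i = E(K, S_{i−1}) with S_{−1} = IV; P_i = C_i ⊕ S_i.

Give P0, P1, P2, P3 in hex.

P0 = 0x7, P1 = 0x1, P2 = 0x9, P3 = 0x5

P0: S = E(K, 0x1) = 0x6; 0x1 ⊕ 0x6 = 0x7.
P1: S = E(K, 0x6) = 0xB; 0xA ⊕ 0xB = 0x1.
P2: S = E(K, 0xB) = 0x0; 0x9 ⊕ 0x0 = 0x9.
P3: S = E(K, 0x0) = 0x5; 0x0 ⊕ 0x5 = 0x5.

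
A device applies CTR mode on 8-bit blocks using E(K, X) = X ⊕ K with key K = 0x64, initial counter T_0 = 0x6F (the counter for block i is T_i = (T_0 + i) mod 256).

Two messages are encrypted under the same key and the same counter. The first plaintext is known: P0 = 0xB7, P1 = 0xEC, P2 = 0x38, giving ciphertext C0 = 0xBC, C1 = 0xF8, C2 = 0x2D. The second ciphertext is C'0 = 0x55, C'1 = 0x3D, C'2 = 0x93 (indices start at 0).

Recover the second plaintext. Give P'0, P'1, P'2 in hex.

In CTR with a reused counter, both messages share the same keystream S_i, so C_i ⊕ C'_i = P_i ⊕ P'_i and thus P'_i = P_i ⊕ C_i ⊕ C'_i.
P'0: 0xB7 ⊕ 0xBC ⊕ 0x55 = 0x5E.
P'1: 0xEC ⊕ 0xF8 ⊕ 0x3D = 0x29.
P'2: 0x38 ⊕ 0x2D ⊕ 0x93 = 0x86.

P'0 = 0x5E, P'1 = 0x29, P'2 = 0x86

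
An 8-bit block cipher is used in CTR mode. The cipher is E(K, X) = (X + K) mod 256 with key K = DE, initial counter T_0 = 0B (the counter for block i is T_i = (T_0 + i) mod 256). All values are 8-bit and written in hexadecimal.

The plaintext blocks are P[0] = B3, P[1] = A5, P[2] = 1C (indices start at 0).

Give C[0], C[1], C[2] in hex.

C[0] = 5A, C[1] = 4F, C[2] = F7

CTR encryption: S_i = E(K, T_i) where T_i is the counter for block i; C_i = P_i ⊕ S_i.
C[0]: T = 0B, S = E(K, T) = E9; B3 ⊕ E9 = 5A.
C[1]: T = 0C, S = E(K, T) = EA; A5 ⊕ EA = 4F.
C[2]: T = 0D, S = E(K, T) = EB; 1C ⊕ EB = F7.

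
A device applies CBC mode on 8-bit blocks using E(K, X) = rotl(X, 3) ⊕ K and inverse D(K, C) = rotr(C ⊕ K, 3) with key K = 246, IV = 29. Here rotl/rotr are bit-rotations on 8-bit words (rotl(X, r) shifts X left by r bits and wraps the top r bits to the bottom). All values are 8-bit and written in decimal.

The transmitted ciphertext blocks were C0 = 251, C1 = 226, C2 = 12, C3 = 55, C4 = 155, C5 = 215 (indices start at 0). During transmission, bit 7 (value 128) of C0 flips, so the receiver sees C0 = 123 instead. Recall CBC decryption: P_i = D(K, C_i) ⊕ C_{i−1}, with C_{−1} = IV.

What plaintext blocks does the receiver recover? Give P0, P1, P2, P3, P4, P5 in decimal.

P0 = 172, P1 = 249, P2 = 189, P3 = 52, P4 = 154, P5 = 191

Only C0 changed, to 123. In CBC, a change in C_i garbles P_i and flips the same bit in P_{i+1}. Decrypting the received ciphertext:
P0: D(K, 123) = 177; 177 ⊕ 29 = 172.
P1: D(K, 226) = 130; 130 ⊕ 123 = 249.
P2: D(K, 12) = 95; 95 ⊕ 226 = 189.
P3: D(K, 55) = 56; 56 ⊕ 12 = 52.
P4: D(K, 155) = 173; 173 ⊕ 55 = 154.
P5: D(K, 215) = 36; 36 ⊕ 155 = 191.
Blocks that differ from the original plaintext: P0, P1.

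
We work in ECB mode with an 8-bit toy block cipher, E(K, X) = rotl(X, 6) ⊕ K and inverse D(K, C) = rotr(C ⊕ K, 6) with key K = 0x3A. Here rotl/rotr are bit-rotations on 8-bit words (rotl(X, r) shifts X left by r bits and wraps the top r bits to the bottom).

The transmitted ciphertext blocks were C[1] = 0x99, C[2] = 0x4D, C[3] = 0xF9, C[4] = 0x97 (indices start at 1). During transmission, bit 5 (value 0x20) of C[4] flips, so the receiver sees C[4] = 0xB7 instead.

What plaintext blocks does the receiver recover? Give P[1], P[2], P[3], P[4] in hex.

P[1] = 0x8E, P[2] = 0xDD, P[3] = 0x0F, P[4] = 0x36

ECB decryption: P_i = D(K, C_i).
Only C[4] changed, to 0xB7. In ECB, a change in C_i affects only P_i. Decrypting the received ciphertext:
P[1]: D(K, 0x99) = 0x8E.
P[2]: D(K, 0x4D) = 0xDD.
P[3]: D(K, 0xF9) = 0x0F.
P[4]: D(K, 0xB7) = 0x36.
Blocks that differ from the original plaintext: P[4].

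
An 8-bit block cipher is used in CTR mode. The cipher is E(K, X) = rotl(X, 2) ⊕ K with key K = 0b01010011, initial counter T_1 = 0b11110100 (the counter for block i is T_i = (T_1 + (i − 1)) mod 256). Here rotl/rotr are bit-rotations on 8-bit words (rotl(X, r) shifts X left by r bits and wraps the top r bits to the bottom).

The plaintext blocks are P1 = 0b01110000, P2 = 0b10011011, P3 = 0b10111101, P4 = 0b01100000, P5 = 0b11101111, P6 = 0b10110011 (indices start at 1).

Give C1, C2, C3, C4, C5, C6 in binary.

CTR encryption: S_i = E(K, T_i) where T_i is the counter for block i; C_i = P_i ⊕ S_i.
C1: T = 0b11110100, S = E(K, T) = 0b10000000; 0b01110000 ⊕ 0b10000000 = 0b11110000.
C2: T = 0b11110101, S = E(K, T) = 0b10000100; 0b10011011 ⊕ 0b10000100 = 0b00011111.
C3: T = 0b11110110, S = E(K, T) = 0b10001000; 0b10111101 ⊕ 0b10001000 = 0b00110101.
C4: T = 0b11110111, S = E(K, T) = 0b10001100; 0b01100000 ⊕ 0b10001100 = 0b11101100.
C5: T = 0b11111000, S = E(K, T) = 0b10110000; 0b11101111 ⊕ 0b10110000 = 0b01011111.
C6: T = 0b11111001, S = E(K, T) = 0b10110100; 0b10110011 ⊕ 0b10110100 = 0b00000111.

C1 = 0b11110000, C2 = 0b00011111, C3 = 0b00110101, C4 = 0b11101100, C5 = 0b01011111, C6 = 0b00000111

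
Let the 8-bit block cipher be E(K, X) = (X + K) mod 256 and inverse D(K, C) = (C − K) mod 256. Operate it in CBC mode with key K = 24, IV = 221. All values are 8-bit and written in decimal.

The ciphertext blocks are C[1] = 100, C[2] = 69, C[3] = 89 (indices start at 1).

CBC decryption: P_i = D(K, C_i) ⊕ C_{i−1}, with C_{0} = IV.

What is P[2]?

P[2]: D(K, 69) = 45; 45 ⊕ 100 = 73.

P[2] = 73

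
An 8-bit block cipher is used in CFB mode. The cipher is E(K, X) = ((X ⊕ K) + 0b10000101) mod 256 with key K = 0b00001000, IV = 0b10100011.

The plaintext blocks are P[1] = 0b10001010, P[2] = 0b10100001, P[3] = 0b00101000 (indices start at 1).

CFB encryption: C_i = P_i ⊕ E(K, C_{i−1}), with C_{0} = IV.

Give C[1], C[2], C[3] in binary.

C[1] = 0b10111010, C[2] = 0b10010110, C[3] = 0b00001011

C[1]: E(K, 0b10100011) = 0b00110000; 0b10001010 ⊕ 0b00110000 = 0b10111010.
C[2]: E(K, 0b10111010) = 0b00110111; 0b10100001 ⊕ 0b00110111 = 0b10010110.
C[3]: E(K, 0b10010110) = 0b00100011; 0b00101000 ⊕ 0b00100011 = 0b00001011.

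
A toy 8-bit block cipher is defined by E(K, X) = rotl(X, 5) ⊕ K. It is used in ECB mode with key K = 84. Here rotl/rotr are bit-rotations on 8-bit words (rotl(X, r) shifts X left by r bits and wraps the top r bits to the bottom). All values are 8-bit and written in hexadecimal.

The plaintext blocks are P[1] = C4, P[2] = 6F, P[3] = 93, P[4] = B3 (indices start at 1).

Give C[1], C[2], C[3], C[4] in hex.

C[1] = 1C, C[2] = 69, C[3] = F6, C[4] = F2

ECB encryption: C_i = E(K, P_i).
C[1]: E(K, C4) = 1C.
C[2]: E(K, 6F) = 69.
C[3]: E(K, 93) = F6.
C[4]: E(K, B3) = F2.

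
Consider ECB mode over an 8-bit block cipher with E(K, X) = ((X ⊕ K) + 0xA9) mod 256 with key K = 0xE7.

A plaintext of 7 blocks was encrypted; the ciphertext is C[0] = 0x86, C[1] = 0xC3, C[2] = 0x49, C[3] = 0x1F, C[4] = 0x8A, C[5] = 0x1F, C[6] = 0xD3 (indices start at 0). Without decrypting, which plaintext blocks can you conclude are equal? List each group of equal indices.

P[3] = P[5]

ECB encrypts each block independently with the same key, so equal ciphertext blocks imply equal plaintext blocks.
C[3] = C[5] = 0x1F, so P[3] = P[5].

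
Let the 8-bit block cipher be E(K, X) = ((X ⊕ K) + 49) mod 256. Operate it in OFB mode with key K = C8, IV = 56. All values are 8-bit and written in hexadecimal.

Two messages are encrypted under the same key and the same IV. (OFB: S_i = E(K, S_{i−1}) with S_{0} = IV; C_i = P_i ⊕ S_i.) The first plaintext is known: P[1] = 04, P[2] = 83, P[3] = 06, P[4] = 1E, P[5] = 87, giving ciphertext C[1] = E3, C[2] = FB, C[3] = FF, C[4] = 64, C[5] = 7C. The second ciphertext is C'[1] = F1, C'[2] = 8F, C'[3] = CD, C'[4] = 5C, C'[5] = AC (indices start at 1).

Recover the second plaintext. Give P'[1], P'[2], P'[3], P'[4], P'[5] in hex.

In OFB with a reused IV, both messages share the same keystream S_i, so C_i ⊕ C'_i = P_i ⊕ P'_i and thus P'_i = P_i ⊕ C_i ⊕ C'_i.
P'[1]: 04 ⊕ E3 ⊕ F1 = 16.
P'[2]: 83 ⊕ FB ⊕ 8F = F7.
P'[3]: 06 ⊕ FF ⊕ CD = 34.
P'[4]: 1E ⊕ 64 ⊕ 5C = 26.
P'[5]: 87 ⊕ 7C ⊕ AC = 57.

P'[1] = 16, P'[2] = F7, P'[3] = 34, P'[4] = 26, P'[5] = 57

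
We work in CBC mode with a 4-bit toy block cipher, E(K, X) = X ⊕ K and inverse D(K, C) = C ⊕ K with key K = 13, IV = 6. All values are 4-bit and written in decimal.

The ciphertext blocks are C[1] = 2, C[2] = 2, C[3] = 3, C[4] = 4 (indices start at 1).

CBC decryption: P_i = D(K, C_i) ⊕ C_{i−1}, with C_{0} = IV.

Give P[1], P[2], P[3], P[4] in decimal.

P[1]: D(K, 2) = 15; 15 ⊕ 6 = 9.
P[2]: D(K, 2) = 15; 15 ⊕ 2 = 13.
P[3]: D(K, 3) = 14; 14 ⊕ 2 = 12.
P[4]: D(K, 4) = 9; 9 ⊕ 3 = 10.

P[1] = 9, P[2] = 13, P[3] = 12, P[4] = 10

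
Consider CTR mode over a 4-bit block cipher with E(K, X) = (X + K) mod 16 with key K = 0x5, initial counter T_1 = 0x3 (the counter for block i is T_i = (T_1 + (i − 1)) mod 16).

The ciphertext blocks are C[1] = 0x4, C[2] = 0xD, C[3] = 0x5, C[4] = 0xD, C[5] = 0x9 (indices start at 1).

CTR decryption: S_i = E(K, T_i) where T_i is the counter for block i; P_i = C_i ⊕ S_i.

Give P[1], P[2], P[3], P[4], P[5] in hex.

P[1]: T = 0x3, S = E(K, T) = 0x8; 0x4 ⊕ 0x8 = 0xC.
P[2]: T = 0x4, S = E(K, T) = 0x9; 0xD ⊕ 0x9 = 0x4.
P[3]: T = 0x5, S = E(K, T) = 0xA; 0x5 ⊕ 0xA = 0xF.
P[4]: T = 0x6, S = E(K, T) = 0xB; 0xD ⊕ 0xB = 0x6.
P[5]: T = 0x7, S = E(K, T) = 0xC; 0x9 ⊕ 0xC = 0x5.

P[1] = 0xC, P[2] = 0x4, P[3] = 0xF, P[4] = 0x6, P[5] = 0x5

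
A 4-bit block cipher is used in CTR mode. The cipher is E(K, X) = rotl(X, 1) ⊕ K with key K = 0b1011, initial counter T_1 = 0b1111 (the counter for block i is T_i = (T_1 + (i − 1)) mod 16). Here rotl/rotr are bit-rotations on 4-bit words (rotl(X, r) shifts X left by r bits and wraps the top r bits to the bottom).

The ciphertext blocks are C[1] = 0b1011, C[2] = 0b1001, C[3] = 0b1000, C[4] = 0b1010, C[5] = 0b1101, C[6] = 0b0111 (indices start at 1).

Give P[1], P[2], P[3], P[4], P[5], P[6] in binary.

CTR decryption: S_i = E(K, T_i) where T_i is the counter for block i; P_i = C_i ⊕ S_i.
P[1]: T = 0b1111, S = E(K, T) = 0b0100; 0b1011 ⊕ 0b0100 = 0b1111.
P[2]: T = 0b0000, S = E(K, T) = 0b1011; 0b1001 ⊕ 0b1011 = 0b0010.
P[3]: T = 0b0001, S = E(K, T) = 0b1001; 0b1000 ⊕ 0b1001 = 0b0001.
P[4]: T = 0b0010, S = E(K, T) = 0b1111; 0b1010 ⊕ 0b1111 = 0b0101.
P[5]: T = 0b0011, S = E(K, T) = 0b1101; 0b1101 ⊕ 0b1101 = 0b0000.
P[6]: T = 0b0100, S = E(K, T) = 0b0011; 0b0111 ⊕ 0b0011 = 0b0100.

P[1] = 0b1111, P[2] = 0b0010, P[3] = 0b0001, P[4] = 0b0101, P[5] = 0b0000, P[6] = 0b0100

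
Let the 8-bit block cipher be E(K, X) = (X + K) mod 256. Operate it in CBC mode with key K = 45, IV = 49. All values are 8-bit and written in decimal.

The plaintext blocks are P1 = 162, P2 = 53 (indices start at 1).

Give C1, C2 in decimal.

C1 = 192, C2 = 34

CBC encryption: C_i = E(K, P_i ⊕ C_{i−1}), with C_{0} = IV.
C1: P1 ⊕ 49 = 147; E(K, 147) = 192.
C2: P2 ⊕ 192 = 245; E(K, 245) = 34.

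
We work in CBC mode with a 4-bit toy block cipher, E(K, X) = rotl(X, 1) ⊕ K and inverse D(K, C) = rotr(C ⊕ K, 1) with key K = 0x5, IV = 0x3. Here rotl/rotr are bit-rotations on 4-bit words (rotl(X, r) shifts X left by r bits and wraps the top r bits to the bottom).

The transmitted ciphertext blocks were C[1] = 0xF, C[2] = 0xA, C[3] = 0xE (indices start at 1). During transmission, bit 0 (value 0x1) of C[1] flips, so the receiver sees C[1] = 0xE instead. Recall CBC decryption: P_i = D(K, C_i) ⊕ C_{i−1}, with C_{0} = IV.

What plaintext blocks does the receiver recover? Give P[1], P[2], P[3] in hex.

Only C[1] changed, to 0xE. In CBC, a change in C_i garbles P_i and flips the same bit in P_{i+1}. Decrypting the received ciphertext:
P[1]: D(K, 0xE) = 0xD; 0xD ⊕ 0x3 = 0xE.
P[2]: D(K, 0xA) = 0xF; 0xF ⊕ 0xE = 0x1.
P[3]: D(K, 0xE) = 0xD; 0xD ⊕ 0xA = 0x7.
Blocks that differ from the original plaintext: P[1], P[2].

P[1] = 0xE, P[2] = 0x1, P[3] = 0x7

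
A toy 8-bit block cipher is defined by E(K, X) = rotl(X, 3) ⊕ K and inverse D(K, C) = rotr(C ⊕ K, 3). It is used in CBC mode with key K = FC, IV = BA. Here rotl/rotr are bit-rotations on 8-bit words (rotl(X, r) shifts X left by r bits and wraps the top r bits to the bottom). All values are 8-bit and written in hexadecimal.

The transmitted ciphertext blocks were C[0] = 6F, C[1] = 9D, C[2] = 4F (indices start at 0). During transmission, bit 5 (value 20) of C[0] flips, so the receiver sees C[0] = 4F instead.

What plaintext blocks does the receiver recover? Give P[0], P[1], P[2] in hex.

CBC decryption: P_i = D(K, C_i) ⊕ C_{i−1}, with C_{−1} = IV.
Only C[0] changed, to 4F. In CBC, a change in C_i garbles P_i and flips the same bit in P_{i+1}. Decrypting the received ciphertext:
P[0]: D(K, 4F) = 76; 76 ⊕ BA = CC.
P[1]: D(K, 9D) = 2C; 2C ⊕ 4F = 63.
P[2]: D(K, 4F) = 76; 76 ⊕ 9D = EB.
Blocks that differ from the original plaintext: P[0], P[1].

P[0] = CC, P[1] = 63, P[2] = EB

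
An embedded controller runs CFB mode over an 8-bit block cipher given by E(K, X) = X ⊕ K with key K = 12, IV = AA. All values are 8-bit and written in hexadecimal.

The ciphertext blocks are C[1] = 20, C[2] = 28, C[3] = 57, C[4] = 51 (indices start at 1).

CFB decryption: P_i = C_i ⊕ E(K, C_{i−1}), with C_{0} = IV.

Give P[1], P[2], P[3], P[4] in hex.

P[1]: E(K, AA) = B8; 20 ⊕ B8 = 98.
P[2]: E(K, 20) = 32; 28 ⊕ 32 = 1A.
P[3]: E(K, 28) = 3A; 57 ⊕ 3A = 6D.
P[4]: E(K, 57) = 45; 51 ⊕ 45 = 14.

P[1] = 98, P[2] = 1A, P[3] = 6D, P[4] = 14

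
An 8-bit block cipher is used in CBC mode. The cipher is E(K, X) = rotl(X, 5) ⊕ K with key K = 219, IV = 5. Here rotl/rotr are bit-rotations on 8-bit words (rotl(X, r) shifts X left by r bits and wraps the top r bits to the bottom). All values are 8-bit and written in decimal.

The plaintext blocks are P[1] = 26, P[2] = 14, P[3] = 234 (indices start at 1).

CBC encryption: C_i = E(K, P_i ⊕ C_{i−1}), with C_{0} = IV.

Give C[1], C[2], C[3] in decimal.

C[1] = 56, C[2] = 29, C[3] = 37

C[1]: P[1] ⊕ 5 = 31; E(K, 31) = 56.
C[2]: P[2] ⊕ 56 = 54; E(K, 54) = 29.
C[3]: P[3] ⊕ 29 = 247; E(K, 247) = 37.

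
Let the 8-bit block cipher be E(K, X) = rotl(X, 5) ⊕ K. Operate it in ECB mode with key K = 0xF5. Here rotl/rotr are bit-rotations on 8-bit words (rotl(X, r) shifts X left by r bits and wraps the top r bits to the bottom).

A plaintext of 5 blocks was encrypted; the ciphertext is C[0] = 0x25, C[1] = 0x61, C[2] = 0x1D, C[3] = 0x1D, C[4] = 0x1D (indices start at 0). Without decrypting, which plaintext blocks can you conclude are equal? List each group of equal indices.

P[2] = P[3] = P[4]

ECB encrypts each block independently with the same key, so equal ciphertext blocks imply equal plaintext blocks.
C[2] = C[3] = C[4] = 0x1D, so P[2] = P[3] = P[4].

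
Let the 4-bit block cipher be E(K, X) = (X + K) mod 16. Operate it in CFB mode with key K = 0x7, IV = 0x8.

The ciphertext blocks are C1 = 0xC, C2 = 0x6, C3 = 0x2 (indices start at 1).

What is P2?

CFB decryption: P_i = C_i ⊕ E(K, C_{i−1}), with C_{0} = IV.
P2: E(K, 0xC) = 0x3; 0x6 ⊕ 0x3 = 0x5.

P2 = 0x5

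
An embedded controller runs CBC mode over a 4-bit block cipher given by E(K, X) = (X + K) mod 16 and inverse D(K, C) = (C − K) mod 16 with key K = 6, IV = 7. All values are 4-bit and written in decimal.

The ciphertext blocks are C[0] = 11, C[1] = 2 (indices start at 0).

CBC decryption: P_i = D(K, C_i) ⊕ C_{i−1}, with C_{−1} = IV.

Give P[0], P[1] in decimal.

P[0]: D(K, 11) = 5; 5 ⊕ 7 = 2.
P[1]: D(K, 2) = 12; 12 ⊕ 11 = 7.

P[0] = 2, P[1] = 7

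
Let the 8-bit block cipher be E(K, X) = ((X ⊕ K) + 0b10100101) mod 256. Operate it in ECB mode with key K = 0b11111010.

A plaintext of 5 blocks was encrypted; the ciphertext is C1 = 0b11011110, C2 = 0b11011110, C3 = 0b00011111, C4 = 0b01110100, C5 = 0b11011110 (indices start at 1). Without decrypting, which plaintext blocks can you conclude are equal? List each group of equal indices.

ECB encrypts each block independently with the same key, so equal ciphertext blocks imply equal plaintext blocks.
C1 = C2 = C5 = 0b11011110, so P1 = P2 = P5.

P1 = P2 = P5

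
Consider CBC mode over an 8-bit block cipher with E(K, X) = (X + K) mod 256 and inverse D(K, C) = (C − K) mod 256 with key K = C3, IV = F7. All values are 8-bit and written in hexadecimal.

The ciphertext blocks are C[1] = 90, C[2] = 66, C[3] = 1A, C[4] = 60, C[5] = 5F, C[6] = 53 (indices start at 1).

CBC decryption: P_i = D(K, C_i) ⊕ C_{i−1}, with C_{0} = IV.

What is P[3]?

P[3]: D(K, 1A) = 57; 57 ⊕ 66 = 31.

P[3] = 31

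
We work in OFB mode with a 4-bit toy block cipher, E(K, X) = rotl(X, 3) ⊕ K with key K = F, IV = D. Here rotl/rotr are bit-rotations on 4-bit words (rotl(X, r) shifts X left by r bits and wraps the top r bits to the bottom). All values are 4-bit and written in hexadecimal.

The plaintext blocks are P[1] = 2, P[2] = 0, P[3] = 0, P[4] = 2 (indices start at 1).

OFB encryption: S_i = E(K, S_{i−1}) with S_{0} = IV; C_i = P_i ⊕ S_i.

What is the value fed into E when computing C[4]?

4

C[1]: S = E(K, D) = 1; 2 ⊕ 1 = 3.
C[2]: S = E(K, 1) = 7; 0 ⊕ 7 = 7.
C[3]: S = E(K, 7) = 4; 0 ⊕ 4 = 4.
C[4]: S = E(K, 4) = D; 2 ⊕ D = F.
So the input to E for block [4] is 4.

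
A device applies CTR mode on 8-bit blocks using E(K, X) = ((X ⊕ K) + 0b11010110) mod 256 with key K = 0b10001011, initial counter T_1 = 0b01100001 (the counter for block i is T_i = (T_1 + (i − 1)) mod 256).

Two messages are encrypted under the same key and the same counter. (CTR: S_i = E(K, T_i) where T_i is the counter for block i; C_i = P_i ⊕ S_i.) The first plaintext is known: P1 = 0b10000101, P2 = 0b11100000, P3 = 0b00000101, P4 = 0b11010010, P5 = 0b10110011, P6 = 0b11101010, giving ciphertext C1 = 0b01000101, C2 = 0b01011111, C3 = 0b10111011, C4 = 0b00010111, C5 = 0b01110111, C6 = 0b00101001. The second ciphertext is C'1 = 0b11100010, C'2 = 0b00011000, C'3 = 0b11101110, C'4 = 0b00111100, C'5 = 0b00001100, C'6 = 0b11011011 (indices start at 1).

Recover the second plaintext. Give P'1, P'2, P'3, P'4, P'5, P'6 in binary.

P'1 = 0b00100010, P'2 = 0b10100111, P'3 = 0b01010000, P'4 = 0b11111001, P'5 = 0b11001000, P'6 = 0b00011000

In CTR with a reused counter, both messages share the same keystream S_i, so C_i ⊕ C'_i = P_i ⊕ P'_i and thus P'_i = P_i ⊕ C_i ⊕ C'_i.
P'1: 0b10000101 ⊕ 0b01000101 ⊕ 0b11100010 = 0b00100010.
P'2: 0b11100000 ⊕ 0b01011111 ⊕ 0b00011000 = 0b10100111.
P'3: 0b00000101 ⊕ 0b10111011 ⊕ 0b11101110 = 0b01010000.
P'4: 0b11010010 ⊕ 0b00010111 ⊕ 0b00111100 = 0b11111001.
P'5: 0b10110011 ⊕ 0b01110111 ⊕ 0b00001100 = 0b11001000.
P'6: 0b11101010 ⊕ 0b00101001 ⊕ 0b11011011 = 0b00011000.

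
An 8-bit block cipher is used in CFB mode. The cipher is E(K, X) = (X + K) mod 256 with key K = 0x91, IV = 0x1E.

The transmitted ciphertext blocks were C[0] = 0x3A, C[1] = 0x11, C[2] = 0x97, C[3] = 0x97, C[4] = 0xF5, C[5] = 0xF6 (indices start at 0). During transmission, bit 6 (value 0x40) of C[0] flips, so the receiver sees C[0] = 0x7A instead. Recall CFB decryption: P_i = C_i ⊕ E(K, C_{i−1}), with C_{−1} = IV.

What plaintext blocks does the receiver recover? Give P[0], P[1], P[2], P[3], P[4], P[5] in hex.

Only C[0] changed, to 0x7A. In CFB, a change in C_i flips the same bit in P_i and garbles P_{i+1}. Decrypting the received ciphertext:
P[0]: E(K, 0x1E) = 0xAF; 0x7A ⊕ 0xAF = 0xD5.
P[1]: E(K, 0x7A) = 0x0B; 0x11 ⊕ 0x0B = 0x1A.
P[2]: E(K, 0x11) = 0xA2; 0x97 ⊕ 0xA2 = 0x35.
P[3]: E(K, 0x97) = 0x28; 0x97 ⊕ 0x28 = 0xBF.
P[4]: E(K, 0x97) = 0x28; 0xF5 ⊕ 0x28 = 0xDD.
P[5]: E(K, 0xF5) = 0x86; 0xF6 ⊕ 0x86 = 0x70.
Blocks that differ from the original plaintext: P[0], P[1].

P[0] = 0xD5, P[1] = 0x1A, P[2] = 0x35, P[3] = 0xBF, P[4] = 0xDD, P[5] = 0x70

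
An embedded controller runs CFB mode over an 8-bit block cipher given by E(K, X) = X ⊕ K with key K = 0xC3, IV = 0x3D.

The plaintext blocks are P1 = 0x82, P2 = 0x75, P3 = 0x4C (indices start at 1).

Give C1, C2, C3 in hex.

CFB encryption: C_i = P_i ⊕ E(K, C_{i−1}), with C_{0} = IV.
C1: E(K, 0x3D) = 0xFE; 0x82 ⊕ 0xFE = 0x7C.
C2: E(K, 0x7C) = 0xBF; 0x75 ⊕ 0xBF = 0xCA.
C3: E(K, 0xCA) = 0x09; 0x4C ⊕ 0x09 = 0x45.

C1 = 0x7C, C2 = 0xCA, C3 = 0x45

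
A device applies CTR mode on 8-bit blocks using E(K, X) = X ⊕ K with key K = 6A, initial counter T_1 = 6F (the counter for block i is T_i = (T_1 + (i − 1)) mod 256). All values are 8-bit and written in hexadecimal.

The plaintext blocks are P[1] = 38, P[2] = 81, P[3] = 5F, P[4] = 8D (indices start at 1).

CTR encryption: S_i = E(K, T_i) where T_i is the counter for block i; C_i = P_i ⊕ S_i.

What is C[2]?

C[1]: T = 6F, S = E(K, T) = 05; 38 ⊕ 05 = 3D.
C[2]: T = 70, S = E(K, T) = 1A; 81 ⊕ 1A = 9B.

C[2] = 9B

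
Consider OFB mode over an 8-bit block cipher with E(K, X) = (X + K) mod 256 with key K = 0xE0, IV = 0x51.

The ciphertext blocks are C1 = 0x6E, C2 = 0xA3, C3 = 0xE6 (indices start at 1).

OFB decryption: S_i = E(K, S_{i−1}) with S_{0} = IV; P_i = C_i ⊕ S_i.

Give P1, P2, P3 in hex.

P1 = 0x5F, P2 = 0xB2, P3 = 0x17

P1: S = E(K, 0x51) = 0x31; 0x6E ⊕ 0x31 = 0x5F.
P2: S = E(K, 0x31) = 0x11; 0xA3 ⊕ 0x11 = 0xB2.
P3: S = E(K, 0x11) = 0xF1; 0xE6 ⊕ 0xF1 = 0x17.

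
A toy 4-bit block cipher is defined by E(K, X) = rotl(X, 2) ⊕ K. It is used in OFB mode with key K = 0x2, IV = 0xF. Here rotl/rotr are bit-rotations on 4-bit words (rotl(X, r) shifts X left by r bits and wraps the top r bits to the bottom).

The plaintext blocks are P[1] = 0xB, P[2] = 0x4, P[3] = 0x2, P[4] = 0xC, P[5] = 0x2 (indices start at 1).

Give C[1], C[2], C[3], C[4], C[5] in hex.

C[1] = 0x6, C[2] = 0x1, C[3] = 0x5, C[4] = 0x3, C[5] = 0xF

OFB encryption: S_i = E(K, S_{i−1}) with S_{0} = IV; C_i = P_i ⊕ S_i.
C[1]: S = E(K, 0xF) = 0xD; 0xB ⊕ 0xD = 0x6.
C[2]: S = E(K, 0xD) = 0x5; 0x4 ⊕ 0x5 = 0x1.
C[3]: S = E(K, 0x5) = 0x7; 0x2 ⊕ 0x7 = 0x5.
C[4]: S = E(K, 0x7) = 0xF; 0xC ⊕ 0xF = 0x3.
C[5]: S = E(K, 0xF) = 0xD; 0x2 ⊕ 0xD = 0xF.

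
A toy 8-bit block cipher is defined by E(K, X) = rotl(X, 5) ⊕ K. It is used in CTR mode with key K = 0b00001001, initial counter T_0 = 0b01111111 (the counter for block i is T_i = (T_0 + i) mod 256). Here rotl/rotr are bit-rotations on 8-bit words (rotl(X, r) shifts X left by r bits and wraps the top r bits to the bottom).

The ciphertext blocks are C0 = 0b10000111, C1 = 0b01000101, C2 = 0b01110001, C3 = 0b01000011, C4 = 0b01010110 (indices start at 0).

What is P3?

P3 = 0b00011010

CTR decryption: S_i = E(K, T_i) where T_i is the counter for block i; P_i = C_i ⊕ S_i.
P3: T = 0b10000010, S = E(K, T) = 0b01011001; 0b01000011 ⊕ 0b01011001 = 0b00011010.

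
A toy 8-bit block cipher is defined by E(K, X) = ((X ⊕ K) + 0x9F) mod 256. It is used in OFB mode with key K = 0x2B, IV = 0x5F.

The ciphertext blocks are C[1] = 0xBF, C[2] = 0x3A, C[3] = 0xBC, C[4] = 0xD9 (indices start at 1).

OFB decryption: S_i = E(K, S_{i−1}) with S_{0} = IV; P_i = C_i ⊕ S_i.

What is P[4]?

P[4] = 0x96

P[1]: S = E(K, 0x5F) = 0x13; 0xBF ⊕ 0x13 = 0xAC.
P[2]: S = E(K, 0x13) = 0xD7; 0x3A ⊕ 0xD7 = 0xED.
P[3]: S = E(K, 0xD7) = 0x9B; 0xBC ⊕ 0x9B = 0x27.
P[4]: S = E(K, 0x9B) = 0x4F; 0xD9 ⊕ 0x4F = 0x96.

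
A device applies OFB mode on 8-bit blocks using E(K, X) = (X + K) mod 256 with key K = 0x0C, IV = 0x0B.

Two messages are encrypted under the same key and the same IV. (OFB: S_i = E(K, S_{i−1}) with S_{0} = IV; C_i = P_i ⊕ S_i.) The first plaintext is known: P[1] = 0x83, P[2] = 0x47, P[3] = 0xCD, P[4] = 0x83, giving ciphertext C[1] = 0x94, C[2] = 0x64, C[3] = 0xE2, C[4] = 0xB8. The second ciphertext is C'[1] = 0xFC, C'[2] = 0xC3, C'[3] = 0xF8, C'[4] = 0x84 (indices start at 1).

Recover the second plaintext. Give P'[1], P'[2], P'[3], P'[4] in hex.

In OFB with a reused IV, both messages share the same keystream S_i, so C_i ⊕ C'_i = P_i ⊕ P'_i and thus P'_i = P_i ⊕ C_i ⊕ C'_i.
P'[1]: 0x83 ⊕ 0x94 ⊕ 0xFC = 0xEB.
P'[2]: 0x47 ⊕ 0x64 ⊕ 0xC3 = 0xE0.
P'[3]: 0xCD ⊕ 0xE2 ⊕ 0xF8 = 0xD7.
P'[4]: 0x83 ⊕ 0xB8 ⊕ 0x84 = 0xBF.

P'[1] = 0xEB, P'[2] = 0xE0, P'[3] = 0xD7, P'[4] = 0xBF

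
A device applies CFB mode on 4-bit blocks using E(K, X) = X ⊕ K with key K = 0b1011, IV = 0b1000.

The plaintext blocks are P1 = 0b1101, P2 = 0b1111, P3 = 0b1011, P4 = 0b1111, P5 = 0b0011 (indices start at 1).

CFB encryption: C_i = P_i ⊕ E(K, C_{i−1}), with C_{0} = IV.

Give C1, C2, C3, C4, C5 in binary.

C1 = 0b1110, C2 = 0b1010, C3 = 0b1010, C4 = 0b1110, C5 = 0b0110

C1: E(K, 0b1000) = 0b0011; 0b1101 ⊕ 0b0011 = 0b1110.
C2: E(K, 0b1110) = 0b0101; 0b1111 ⊕ 0b0101 = 0b1010.
C3: E(K, 0b1010) = 0b0001; 0b1011 ⊕ 0b0001 = 0b1010.
C4: E(K, 0b1010) = 0b0001; 0b1111 ⊕ 0b0001 = 0b1110.
C5: E(K, 0b1110) = 0b0101; 0b0011 ⊕ 0b0101 = 0b0110.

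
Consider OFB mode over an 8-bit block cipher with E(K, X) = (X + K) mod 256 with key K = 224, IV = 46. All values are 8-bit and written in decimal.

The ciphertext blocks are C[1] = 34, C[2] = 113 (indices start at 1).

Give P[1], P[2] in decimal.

OFB decryption: S_i = E(K, S_{i−1}) with S_{0} = IV; P_i = C_i ⊕ S_i.
P[1]: S = E(K, 46) = 14; 34 ⊕ 14 = 44.
P[2]: S = E(K, 14) = 238; 113 ⊕ 238 = 159.

P[1] = 44, P[2] = 159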